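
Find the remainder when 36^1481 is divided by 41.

By repeated squaring mod 41: 36^1≡36, 36^2≡25, 36^4≡10, 36^8≡18, 36^16≡37, 36^32≡16, 36^64≡10, 36^128≡18, 36^256≡37, 36^512≡16, 36^1024≡10.
1481 = 1 + 8 + 64 + 128 + 256 + 1024, so 36^1481 ≡ 36·18·10·18·37·10 ≡ 36 (mod 41).

36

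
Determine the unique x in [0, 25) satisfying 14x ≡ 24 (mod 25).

The inverse of 14 mod 25 is 9 (since 14·9 = 126 ≡ 1).
So x ≡ 9·24 = 216 ≡ 16 (mod 25).

16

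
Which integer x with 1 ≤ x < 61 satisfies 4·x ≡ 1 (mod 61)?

61 = 15·4 + 1
4 = 4·1 + 0
Back-substituting gives 4·46 ≡ 1 (mod 61).

46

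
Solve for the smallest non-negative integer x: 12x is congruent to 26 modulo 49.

The inverse of 12 mod 49 is 45 (since 12·45 = 540 ≡ 1).
Multiplying both sides by 45: x ≡ 45·26 = 1170 ≡ 43 (mod 49).

43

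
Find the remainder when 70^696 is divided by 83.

51

By repeated squaring mod 83: 70^1≡70, 70^2≡3, 70^4≡9, 70^8≡81, 70^16≡4, 70^32≡16, 70^64≡7, 70^128≡49, 70^256≡77, 70^512≡36.
696 = 8 + 16 + 32 + 128 + 512, so 70^696 ≡ 81·4·16·49·36 ≡ 51 (mod 83).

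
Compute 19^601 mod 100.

Successive squares of 19 mod 100: 19^1≡19, 19^2≡61, 19^4≡21, 19^8≡41, 19^16≡81, 19^32≡61, 19^64≡21, 19^128≡41, 19^256≡81, 19^512≡61.
Since 601 = 1 + 8 + 16 + 64 + 512 in binary, 19^601 ≡ 19·41·81·21·61 ≡ 19 (mod 100).

19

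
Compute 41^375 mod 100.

1

By repeated squaring mod 100: 41^1≡41, 41^2≡81, 41^4≡61, 41^8≡21, 41^16≡41, 41^32≡81, 41^64≡61, 41^128≡21, 41^256≡41.
375 = 1 + 2 + 4 + 16 + 32 + 64 + 256, so 41^375 ≡ 41·81·61·41·81·61·41 ≡ 1 (mod 100).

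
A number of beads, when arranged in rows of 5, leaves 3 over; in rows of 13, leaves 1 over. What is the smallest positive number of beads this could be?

Since 13·2 ≡ 1 (mod 5), take x = 1 + 13·((3−1)·2 mod 5) = 1 + 13·4 = 53.
Check: 53 mod 5 = 3, 53 mod 13 = 1.

53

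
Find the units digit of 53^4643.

Last digits of 3^n: 3, 9, 7, 1 (period 4).
4643 mod 4 = 3, so the last digit matches 3^3 = 7.

7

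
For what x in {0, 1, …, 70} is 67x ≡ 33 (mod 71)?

67⁻¹ ≡ 53 (mod 71) because 67·53 = 3551 = 50·71 + 1.
So x ≡ 53·33 = 1749 ≡ 45 (mod 71).

45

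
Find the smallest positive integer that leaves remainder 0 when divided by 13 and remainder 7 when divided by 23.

x ≡ 0 (mod 13) gives x ∈ {0, 13, 26, 39, 52, 65, 78, 91, …}.
The first of these with x mod 23 = 7 is 260.

260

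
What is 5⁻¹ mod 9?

9 = 1·5 + 4
5 = 1·4 + 1
4 = 4·1 + 0
Back-substituting gives 5·2 ≡ 1 (mod 9).

2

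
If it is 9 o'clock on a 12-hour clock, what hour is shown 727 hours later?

727 = 60·12 + 7, so 727 mod 12 = 7.
9 + 7 → 4 on a 12-hour dial.

4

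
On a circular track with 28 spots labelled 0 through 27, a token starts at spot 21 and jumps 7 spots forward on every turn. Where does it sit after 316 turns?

21

316·7 = 2212.
2212 = 79·28 + 0, so 2212 mod 28 = 0.
(21 + 0) mod 28 = 21.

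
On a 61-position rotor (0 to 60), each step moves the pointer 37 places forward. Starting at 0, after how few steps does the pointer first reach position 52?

The inverse of 37 mod 61 is 33 (since 37·33 = 1221 ≡ 1).
Multiplying both sides by 33: x ≡ 33·52 = 1716 ≡ 8 (mod 61).

8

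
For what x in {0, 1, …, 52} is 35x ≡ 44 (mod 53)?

The inverse of 35 mod 53 is 50 (since 35·50 = 1750 ≡ 1).
Multiplying both sides by 50: x ≡ 50·44 = 2200 ≡ 27 (mod 53).
Check: 35·27 = 945 = 17·53 + 44.

27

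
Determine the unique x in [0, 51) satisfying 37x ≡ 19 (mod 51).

46

37⁻¹ ≡ 40 (mod 51) because 37·40 = 1480 = 29·51 + 1.
Multiplying both sides by 40: x ≡ 40·19 = 760 ≡ 46 (mod 51).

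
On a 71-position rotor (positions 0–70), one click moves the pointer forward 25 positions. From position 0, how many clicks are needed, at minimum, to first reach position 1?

54

25·54 = 1350 = 19·71 + 1, so 25⁻¹ ≡ 54 (mod 71).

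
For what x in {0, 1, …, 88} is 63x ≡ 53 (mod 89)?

The inverse of 63 mod 89 is 65 (since 63·65 = 4095 ≡ 1).
So x ≡ 65·53 = 3445 ≡ 63 (mod 89).
Check: 63·63 = 3969 = 44·89 + 53.

63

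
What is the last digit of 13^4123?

7

Last digits of 3^n: 3, 9, 7, 1 (period 4).
4123 mod 4 = 3, so the last digit matches 3^3 = 7.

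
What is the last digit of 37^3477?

Last digits of 7^n: 7, 9, 3, 1 (period 4).
3477 mod 4 = 1, so the last digit matches 7^1 = 7.

7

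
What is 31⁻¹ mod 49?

19

49 = 1·31 + 18
31 = 1·18 + 13
18 = 1·13 + 5
13 = 2·5 + 3
5 = 1·3 + 2
3 = 1·2 + 1
2 = 2·1 + 0
Back-substituting gives 31·19 ≡ 1 (mod 49).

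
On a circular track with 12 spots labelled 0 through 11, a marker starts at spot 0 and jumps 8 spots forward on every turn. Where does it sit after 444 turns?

444·8 = 3552.
3552 = 296·12 + 0, so 3552 mod 12 = 0.
(0 + 0) mod 12 = 0.

0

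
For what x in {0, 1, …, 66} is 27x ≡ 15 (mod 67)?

8

The inverse of 27 mod 67 is 5 (since 27·5 = 135 ≡ 1).
Multiplying both sides by 5: x ≡ 5·15 = 75 ≡ 8 (mod 67).
Check: 27·8 = 216 = 3·67 + 15.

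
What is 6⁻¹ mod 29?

5

6·5 = 30 = 1·29 + 1, so 6⁻¹ ≡ 5 (mod 29).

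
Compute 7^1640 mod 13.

Square-and-reduce mod 13: 7^1≡7, 7^2≡10, 7^4≡9, 7^8≡3, 7^16≡9, 7^32≡3, 7^64≡9, 7^128≡3, 7^256≡9, 7^512≡3, 7^1024≡9.
Since 1640 = 8 + 32 + 64 + 512 + 1024 in binary, 7^1640 ≡ 3·3·9·3·9 ≡ 3 (mod 13).

3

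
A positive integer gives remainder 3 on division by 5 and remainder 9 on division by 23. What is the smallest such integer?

x ≡ 3 (mod 5) gives x ∈ {3, 8, 13, 18, 23, 28, 33, 38, …}.
The first of these with x mod 23 = 9 is 78.

78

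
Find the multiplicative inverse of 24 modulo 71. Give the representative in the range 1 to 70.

71 = 2·24 + 23
24 = 1·23 + 1
23 = 23·1 + 0
Back-substituting gives 24·3 ≡ 1 (mod 71).

3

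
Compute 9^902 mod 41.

By repeated squaring mod 41: 9^1≡9, 9^2≡40, 9^4≡1, 9^8≡1, 9^16≡1, 9^32≡1, 9^64≡1, 9^128≡1, 9^256≡1, 9^512≡1.
Since 902 = 2 + 4 + 128 + 256 + 512 in binary, 9^902 ≡ 40·1·1·1·1 ≡ 40 (mod 41).

40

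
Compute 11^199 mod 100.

91

Successive squares of 11 mod 100: 11^1≡11, 11^2≡21, 11^4≡41, 11^8≡81, 11^16≡61, 11^32≡21, 11^64≡41, 11^128≡81.
199 = 1 + 2 + 4 + 64 + 128, so 11^199 ≡ 11·21·41·41·81 ≡ 91 (mod 100).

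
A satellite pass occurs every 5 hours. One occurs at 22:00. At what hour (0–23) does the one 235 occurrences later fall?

235·5 = 1175.
1175 = 48·24 + 23, so 1175 mod 24 = 23.
(22 + 23) mod 24 = 21.

21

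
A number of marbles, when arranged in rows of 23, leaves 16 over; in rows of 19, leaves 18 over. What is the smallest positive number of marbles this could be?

246

Since 19·17 ≡ 1 (mod 23), take x = 18 + 19·((16−18)·17 mod 23) = 18 + 19·12 = 246.
Check: 246 mod 23 = 16, 246 mod 19 = 18.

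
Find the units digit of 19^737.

Powers of 9 mod 10 repeat with period 2: 9, 1.
737 mod 2 = 1, so the last digit matches 9^1 = 9.

9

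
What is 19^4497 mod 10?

9

Last digits of 9^n: 9, 1 (period 2).
4497 leaves remainder 1 on division by 2, so 19^4497 ends in 9.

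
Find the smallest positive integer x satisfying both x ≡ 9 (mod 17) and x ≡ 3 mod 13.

x ≡ 3 (mod 13) gives x ∈ {3, 16, 29, 42, 55, 68, 81, 94}.
The first of these with x mod 17 = 9 is 94.

94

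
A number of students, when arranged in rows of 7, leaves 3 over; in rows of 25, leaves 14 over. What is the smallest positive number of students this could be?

164

x ≡ 3 (mod 7) gives x ∈ {3, 10, 17, 24, 31, 38, 45, 52, …}.
The first of these with x mod 25 = 14 is 164.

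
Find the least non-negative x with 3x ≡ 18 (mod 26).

The inverse of 3 mod 26 is 9 (since 3·9 = 27 ≡ 1).
Multiplying both sides by 9: x ≡ 9·18 = 162 ≡ 6 (mod 26).

6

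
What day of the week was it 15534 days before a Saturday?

15534 = 2219·7 + 1, so 15534 mod 7 = 1.
Saturday − 1 day → Friday.

Friday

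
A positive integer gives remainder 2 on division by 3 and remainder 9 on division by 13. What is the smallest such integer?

35

x ≡ 2 (mod 3) gives x ∈ {2, 5, 8, 11, 14, 17, 20, 23, …}.
The first of these with x mod 13 = 9 is 35.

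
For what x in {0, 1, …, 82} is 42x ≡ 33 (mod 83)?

The inverse of 42 mod 83 is 2 (since 42·2 = 84 ≡ 1).
Multiplying both sides by 2: x ≡ 2·33 = 66 ≡ 66 (mod 83).
Check: 42·66 = 2772 = 33·83 + 33.

66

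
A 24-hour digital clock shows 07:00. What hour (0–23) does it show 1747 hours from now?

1747 = 72·24 + 19, so 1747 mod 24 = 19.
(7 + 19) mod 24 = 2.

2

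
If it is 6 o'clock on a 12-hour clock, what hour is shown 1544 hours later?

2

Dividing 1544 by 12 gives quotient 128 and remainder 8.
6 + 8 → 2 on a 12-hour dial.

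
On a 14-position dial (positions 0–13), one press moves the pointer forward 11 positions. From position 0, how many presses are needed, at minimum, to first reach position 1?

9

11·9 = 99 = 7·14 + 1, so 11⁻¹ ≡ 9 (mod 14).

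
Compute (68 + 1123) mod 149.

148

Dividing 1123 by 149 gives quotient 7 and remainder 80.
(68 + 80) mod 149 = 148.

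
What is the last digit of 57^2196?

1

Last digits of 7^n: 7, 9, 3, 1 (period 4).
2196 mod 4 = 0, so the last digit matches 7^4 = 1.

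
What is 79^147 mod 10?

Last digits of 9^n: 9, 1 (period 2).
147 mod 2 = 1, so the last digit matches 9^1 = 9.

9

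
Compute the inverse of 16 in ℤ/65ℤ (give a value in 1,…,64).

16·61 = 976 = 15·65 + 1, so 16⁻¹ ≡ 61 (mod 65).

61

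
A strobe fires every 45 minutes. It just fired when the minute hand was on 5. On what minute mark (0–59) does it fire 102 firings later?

102·45 = 4590.
4590 = 76·60 + 30, so 4590 mod 60 = 30.
(5 + 30) mod 60 = 35.

35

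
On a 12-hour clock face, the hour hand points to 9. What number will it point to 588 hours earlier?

588 = 49·12 + 0, so 588 mod 12 = 0.
9 − 0 → 9 on a 12-hour dial.

9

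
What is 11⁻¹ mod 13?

11·6 = 66 = 5·13 + 1, so 11⁻¹ ≡ 6 (mod 13).

6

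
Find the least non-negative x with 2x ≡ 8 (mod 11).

4

The inverse of 2 mod 11 is 6 (since 2·6 = 12 ≡ 1).
So x ≡ 6·8 = 48 ≡ 4 (mod 11).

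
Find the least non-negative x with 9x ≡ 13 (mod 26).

13

The inverse of 9 mod 26 is 3 (since 9·3 = 27 ≡ 1).
So x ≡ 3·13 = 39 ≡ 13 (mod 26).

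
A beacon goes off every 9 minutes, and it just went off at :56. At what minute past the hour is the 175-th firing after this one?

11

175·9 = 1575.
1575 − 26·60 = 15, so 1575 ≡ 15 (mod 60).
(56 + 15) mod 60 = 11.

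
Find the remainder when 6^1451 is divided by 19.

Successive squares of 6 mod 19: 6^1≡6, 6^2≡17, 6^4≡4, 6^8≡16, 6^16≡9, 6^32≡5, 6^64≡6, 6^128≡17, 6^256≡4, 6^512≡16, 6^1024≡9.
1451 = 1 + 2 + 8 + 32 + 128 + 256 + 1024, so 6^1451 ≡ 6·17·16·5·17·4·9 ≡ 17 (mod 19).

17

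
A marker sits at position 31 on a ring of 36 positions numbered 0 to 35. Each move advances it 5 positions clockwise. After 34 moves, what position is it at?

34·5 = 170.
170 = 4·36 + 26, so 170 mod 36 = 26.
(31 + 26) mod 36 = 21.

21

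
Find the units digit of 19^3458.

1

Last digits of 9^n: 9, 1 (period 2).
3458 leaves remainder 0 on division by 2, so 19^3458 ends in 1.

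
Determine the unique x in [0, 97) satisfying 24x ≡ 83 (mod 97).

The inverse of 24 mod 97 is 93 (since 24·93 = 2232 ≡ 1).
Multiplying both sides by 93: x ≡ 93·83 = 7719 ≡ 56 (mod 97).
Check: 24·56 = 1344 = 13·97 + 83.

56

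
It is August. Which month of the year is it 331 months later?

March

331 = 27·12 + 7, so 331 mod 12 = 7.
August + 7 months → March.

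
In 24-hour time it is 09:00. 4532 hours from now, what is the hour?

5

Dividing 4532 by 24 gives quotient 188 and remainder 20.
(9 + 20) mod 24 = 5.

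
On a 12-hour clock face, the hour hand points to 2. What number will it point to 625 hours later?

3

Dividing 625 by 12 gives quotient 52 and remainder 1.
2 + 1 → 3 on a 12-hour dial.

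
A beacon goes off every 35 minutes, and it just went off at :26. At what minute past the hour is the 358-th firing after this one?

16

358·35 = 12530.
12530 = 208·60 + 50, so 12530 mod 60 = 50.
(26 + 50) mod 60 = 16.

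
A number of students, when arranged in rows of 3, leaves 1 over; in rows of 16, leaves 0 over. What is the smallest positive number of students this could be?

x ≡ 1 (mod 3) gives x ∈ {1, 4, 7, 10, 13, 16}.
The first of these with x mod 16 = 0 is 16.

16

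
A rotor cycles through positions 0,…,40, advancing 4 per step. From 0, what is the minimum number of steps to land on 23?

16

The inverse of 4 mod 41 is 31 (since 4·31 = 124 ≡ 1).
So x ≡ 31·23 = 713 ≡ 16 (mod 41).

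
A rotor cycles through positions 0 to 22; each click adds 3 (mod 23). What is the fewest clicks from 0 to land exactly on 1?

3·8 = 24 = 1·23 + 1, so 3⁻¹ ≡ 8 (mod 23).

8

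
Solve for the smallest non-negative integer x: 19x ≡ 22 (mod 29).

21

The inverse of 19 mod 29 is 26 (since 19·26 = 494 ≡ 1).
So x ≡ 26·22 = 572 ≡ 21 (mod 29).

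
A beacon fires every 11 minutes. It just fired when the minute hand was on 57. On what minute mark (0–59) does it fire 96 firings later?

33

96·11 = 1056.
1056 mod 60 = 36 (since 17·60 = 1020).
(57 + 36) mod 60 = 33.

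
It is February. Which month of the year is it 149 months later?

149 mod 12 = 5 (since 12·12 = 144).
February + 5 months → July.

July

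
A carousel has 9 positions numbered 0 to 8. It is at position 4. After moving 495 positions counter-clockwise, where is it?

495 = 55·9 + 0, so 495 mod 9 = 0.
(4 − 0) mod 9 = 4.

4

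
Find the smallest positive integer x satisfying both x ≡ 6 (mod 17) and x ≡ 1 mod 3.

40

x ≡ 1 (mod 3) gives x ∈ {1, 4, 7, 10, 13, 16, 19, 22, …}.
The first of these with x mod 17 = 6 is 40.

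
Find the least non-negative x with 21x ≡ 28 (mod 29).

21⁻¹ ≡ 18 (mod 29) because 21·18 = 378 = 13·29 + 1.
So x ≡ 18·28 = 504 ≡ 11 (mod 29).

11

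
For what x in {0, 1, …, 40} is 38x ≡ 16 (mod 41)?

22

38⁻¹ ≡ 27 (mod 41) because 38·27 = 1026 = 25·41 + 1.
So x ≡ 27·16 = 432 ≡ 22 (mod 41).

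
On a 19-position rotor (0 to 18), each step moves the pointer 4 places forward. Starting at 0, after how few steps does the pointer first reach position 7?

16

The inverse of 4 mod 19 is 5 (since 4·5 = 20 ≡ 1).
So x ≡ 5·7 = 35 ≡ 16 (mod 19).
Check: 4·16 = 64 = 3·19 + 7.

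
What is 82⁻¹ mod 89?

38

82·38 = 3116 = 35·89 + 1, so 82⁻¹ ≡ 38 (mod 89).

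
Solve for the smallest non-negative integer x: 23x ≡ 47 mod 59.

20

The inverse of 23 mod 59 is 18 (since 23·18 = 414 ≡ 1).
Multiplying both sides by 18: x ≡ 18·47 = 846 ≡ 20 (mod 59).
Check: 23·20 = 460 = 7·59 + 47.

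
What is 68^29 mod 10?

The units digit of 68^n cycles with period 4: 8, 4, 2, 6, …
29 mod 4 = 1, so the last digit matches 8^1 = 8.

8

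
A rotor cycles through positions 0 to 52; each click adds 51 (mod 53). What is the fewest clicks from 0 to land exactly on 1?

26

51·26 = 1326 = 25·53 + 1, so 51⁻¹ ≡ 26 (mod 53).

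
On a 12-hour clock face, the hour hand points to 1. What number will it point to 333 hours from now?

10

333 − 27·12 = 9, so 333 ≡ 9 (mod 12).
1 + 9 → 10 on a 12-hour dial.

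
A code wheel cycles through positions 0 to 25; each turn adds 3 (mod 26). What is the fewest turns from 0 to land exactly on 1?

9

26 = 8·3 + 2
3 = 1·2 + 1
2 = 2·1 + 0
Back-substituting gives 3·9 ≡ 1 (mod 26).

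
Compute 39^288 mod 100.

Square-and-reduce mod 100: 39^1≡39, 39^2≡21, 39^4≡41, 39^8≡81, 39^16≡61, 39^32≡21, 39^64≡41, 39^128≡81, 39^256≡61.
Since 288 = 32 + 256 in binary, 39^288 ≡ 21·61 ≡ 81 (mod 100).

81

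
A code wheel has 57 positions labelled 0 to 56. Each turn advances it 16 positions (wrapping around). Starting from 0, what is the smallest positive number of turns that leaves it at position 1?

16·25 = 400 = 7·57 + 1, so 16⁻¹ ≡ 25 (mod 57).

25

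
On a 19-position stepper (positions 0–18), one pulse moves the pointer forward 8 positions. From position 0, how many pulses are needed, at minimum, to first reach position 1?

19 = 2·8 + 3
8 = 2·3 + 2
3 = 1·2 + 1
2 = 2·1 + 0
Back-substituting gives 8·12 ≡ 1 (mod 19).

12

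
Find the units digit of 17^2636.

1

The units digit of 17^n cycles with period 4: 7, 9, 3, 1, …
2636 leaves remainder 0 on division by 4, so 17^2636 ends in 1.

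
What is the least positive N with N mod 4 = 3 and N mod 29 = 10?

39

x ≡ 3 (mod 4) gives x ∈ {3, 7, 11, 15, 19, 23, 27, 31, …}.
The first of these with x mod 29 = 10 is 39.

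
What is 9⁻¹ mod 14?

11

9·11 = 99 = 7·14 + 1, so 9⁻¹ ≡ 11 (mod 14).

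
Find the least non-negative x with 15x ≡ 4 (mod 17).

The inverse of 15 mod 17 is 8 (since 15·8 = 120 ≡ 1).
So x ≡ 8·4 = 32 ≡ 15 (mod 17).
Check: 15·15 = 225 = 13·17 + 4.

15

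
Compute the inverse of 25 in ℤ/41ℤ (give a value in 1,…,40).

23

25·23 = 575 = 14·41 + 1, so 25⁻¹ ≡ 23 (mod 41).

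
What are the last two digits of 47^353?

Square-and-reduce mod 100: 47^1≡47, 47^2≡9, 47^4≡81, 47^8≡61, 47^16≡21, 47^32≡41, 47^64≡81, 47^128≡61, 47^256≡21.
353 = 1 + 32 + 64 + 256, so 47^353 ≡ 47·41·81·21 ≡ 27 (mod 100).

27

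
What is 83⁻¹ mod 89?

89 = 1·83 + 6
83 = 13·6 + 5
6 = 1·5 + 1
5 = 5·1 + 0
Back-substituting gives 83·74 ≡ 1 (mod 89).

74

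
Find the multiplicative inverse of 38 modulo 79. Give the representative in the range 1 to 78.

38·52 = 1976 = 25·79 + 1, so 38⁻¹ ≡ 52 (mod 79).

52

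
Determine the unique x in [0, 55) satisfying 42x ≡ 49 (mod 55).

47

42⁻¹ ≡ 38 (mod 55) because 42·38 = 1596 = 29·55 + 1.
So x ≡ 38·49 = 1862 ≡ 47 (mod 55).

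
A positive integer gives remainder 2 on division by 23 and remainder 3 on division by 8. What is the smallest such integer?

x ≡ 3 (mod 8) gives x ∈ {3, 11, 19, 27, 35, 43, 51, 59, …}.
The first of these with x mod 23 = 2 is 163.

163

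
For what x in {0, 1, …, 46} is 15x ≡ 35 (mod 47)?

18

15⁻¹ ≡ 22 (mod 47) because 15·22 = 330 = 7·47 + 1.
Multiplying both sides by 22: x ≡ 22·35 = 770 ≡ 18 (mod 47).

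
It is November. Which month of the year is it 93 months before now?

Dividing 93 by 12 gives quotient 7 and remainder 9.
November − 9 months → February.

February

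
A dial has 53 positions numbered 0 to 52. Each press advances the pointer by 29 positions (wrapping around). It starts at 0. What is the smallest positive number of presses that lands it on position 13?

The inverse of 29 mod 53 is 11 (since 29·11 = 319 ≡ 1).
So x ≡ 11·13 = 143 ≡ 37 (mod 53).

37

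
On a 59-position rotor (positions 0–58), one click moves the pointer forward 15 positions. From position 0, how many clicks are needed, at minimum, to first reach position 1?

4

15·4 = 60 = 1·59 + 1, so 15⁻¹ ≡ 4 (mod 59).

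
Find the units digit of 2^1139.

Last digits of 2^n: 2, 4, 8, 6 (period 4).
1139 mod 4 = 3, so the last digit matches 2^3 = 8.

8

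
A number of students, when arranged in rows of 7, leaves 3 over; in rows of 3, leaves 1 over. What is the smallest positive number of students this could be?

10

x ≡ 1 (mod 3) gives x ∈ {1, 4, 7, 10}.
The first of these with x mod 7 = 3 is 10.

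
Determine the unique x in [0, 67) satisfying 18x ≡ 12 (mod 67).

23

18⁻¹ ≡ 41 (mod 67) because 18·41 = 738 = 11·67 + 1.
So x ≡ 41·12 = 492 ≡ 23 (mod 67).
Check: 18·23 = 414 = 6·67 + 12.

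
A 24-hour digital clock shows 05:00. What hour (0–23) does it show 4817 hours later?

4817 mod 24 = 17 (since 200·24 = 4800).
(5 + 17) mod 24 = 22.

22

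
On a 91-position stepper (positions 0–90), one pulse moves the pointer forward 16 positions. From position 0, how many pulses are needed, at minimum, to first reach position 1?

16·74 = 1184 = 13·91 + 1, so 16⁻¹ ≡ 74 (mod 91).

74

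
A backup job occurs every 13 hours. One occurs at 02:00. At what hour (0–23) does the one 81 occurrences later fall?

81·13 = 1053.
Dividing 1053 by 24 gives quotient 43 and remainder 21.
(2 + 21) mod 24 = 23.

23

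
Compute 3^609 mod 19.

By repeated squaring mod 19: 3^1≡3, 3^2≡9, 3^4≡5, 3^8≡6, 3^16≡17, 3^32≡4, 3^64≡16, 3^128≡9, 3^256≡5, 3^512≡6.
Since 609 = 1 + 32 + 64 + 512 in binary, 3^609 ≡ 3·4·16·6 ≡ 12 (mod 19).

12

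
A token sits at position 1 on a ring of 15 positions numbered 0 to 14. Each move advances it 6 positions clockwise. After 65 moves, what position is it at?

65·6 = 390.
390 mod 15 = 0 (since 26·15 = 390).
(1 + 0) mod 15 = 1.

1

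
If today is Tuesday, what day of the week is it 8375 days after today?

Friday

Dividing 8375 by 7 gives quotient 1196 and remainder 3.
Tuesday + 3 days → Friday.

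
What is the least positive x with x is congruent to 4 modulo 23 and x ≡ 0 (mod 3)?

27

x ≡ 0 (mod 3) gives x ∈ {0, 3, 6, 9, 12, 15, 18, 21, …}.
The first of these with x mod 23 = 4 is 27.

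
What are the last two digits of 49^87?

Successive squares of 49 mod 100: 49^1≡49, 49^2≡1, 49^4≡1, 49^8≡1, 49^16≡1, 49^32≡1, 49^64≡1.
87 = 1 + 2 + 4 + 16 + 64, so 49^87 ≡ 49·1·1·1·1 ≡ 49 (mod 100).

49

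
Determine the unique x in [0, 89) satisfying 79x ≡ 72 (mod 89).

64

79⁻¹ ≡ 80 (mod 89) because 79·80 = 6320 = 71·89 + 1.
Multiplying both sides by 80: x ≡ 80·72 = 5760 ≡ 64 (mod 89).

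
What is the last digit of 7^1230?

Last digits of 7^n: 7, 9, 3, 1 (period 4).
1230 mod 4 = 2, so the last digit matches 7^2 = 9.

9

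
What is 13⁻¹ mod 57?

22

57 = 4·13 + 5
13 = 2·5 + 3
5 = 1·3 + 2
3 = 1·2 + 1
2 = 2·1 + 0
Back-substituting gives 13·22 ≡ 1 (mod 57).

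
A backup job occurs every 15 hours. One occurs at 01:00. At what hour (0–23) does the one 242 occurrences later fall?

7

242·15 = 3630.
3630 − 151·24 = 6, so 3630 ≡ 6 (mod 24).
(1 + 6) mod 24 = 7.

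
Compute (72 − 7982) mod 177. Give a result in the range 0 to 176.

55

Dividing 7982 by 177 gives quotient 45 and remainder 17.
(72 − 17) mod 177 = 55.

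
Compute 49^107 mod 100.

49

Square-and-reduce mod 100: 49^1≡49, 49^2≡1, 49^4≡1, 49^8≡1, 49^16≡1, 49^32≡1, 49^64≡1.
Since 107 = 1 + 2 + 8 + 32 + 64 in binary, 49^107 ≡ 49·1·1·1·1 ≡ 49 (mod 100).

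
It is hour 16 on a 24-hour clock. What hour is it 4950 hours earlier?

4950 = 206·24 + 6, so 4950 mod 24 = 6.
(16 − 6) mod 24 = 10.

10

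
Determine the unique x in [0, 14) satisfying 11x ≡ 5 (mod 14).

3

11⁻¹ ≡ 9 (mod 14) because 11·9 = 99 = 7·14 + 1.
Multiplying both sides by 9: x ≡ 9·5 = 45 ≡ 3 (mod 14).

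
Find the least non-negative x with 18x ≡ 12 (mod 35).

24

The inverse of 18 mod 35 is 2 (since 18·2 = 36 ≡ 1).
So x ≡ 2·12 = 24 ≡ 24 (mod 35).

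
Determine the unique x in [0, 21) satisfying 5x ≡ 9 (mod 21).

5⁻¹ ≡ 17 (mod 21) because 5·17 = 85 = 4·21 + 1.
Multiplying both sides by 17: x ≡ 17·9 = 153 ≡ 6 (mod 21).

6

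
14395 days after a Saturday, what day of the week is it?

Tuesday

14395 = 2056·7 + 3, so 14395 mod 7 = 3.
Saturday + 3 days → Tuesday.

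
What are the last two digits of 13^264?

Square-and-reduce mod 100: 13^1≡13, 13^2≡69, 13^4≡61, 13^8≡21, 13^16≡41, 13^32≡81, 13^64≡61, 13^128≡21, 13^256≡41.
Since 264 = 8 + 256 in binary, 13^264 ≡ 21·41 ≡ 61 (mod 100).

61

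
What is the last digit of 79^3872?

1

The units digit of 79^n cycles with period 2: 9, 1, …
3872 mod 2 = 0, so the last digit matches 9^2 = 1.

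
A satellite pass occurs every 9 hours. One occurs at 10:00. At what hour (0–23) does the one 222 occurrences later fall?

222·9 = 1998.
1998 − 83·24 = 6, so 1998 ≡ 6 (mod 24).
(10 + 6) mod 24 = 16.

16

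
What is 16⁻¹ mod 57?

25

57 = 3·16 + 9
16 = 1·9 + 7
9 = 1·7 + 2
7 = 3·2 + 1
2 = 2·1 + 0
Back-substituting gives 16·25 ≡ 1 (mod 57).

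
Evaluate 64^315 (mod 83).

16

By repeated squaring mod 83: 64^1≡64, 64^2≡29, 64^4≡11, 64^8≡38, 64^16≡33, 64^32≡10, 64^64≡17, 64^128≡40, 64^256≡23.
315 = 1 + 2 + 8 + 16 + 32 + 256, so 64^315 ≡ 64·29·38·33·10·23 ≡ 16 (mod 83).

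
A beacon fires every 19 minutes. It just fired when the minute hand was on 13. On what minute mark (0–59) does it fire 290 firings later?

290·19 = 5510.
5510 mod 60 = 50 (since 91·60 = 5460).
(13 + 50) mod 60 = 3.

3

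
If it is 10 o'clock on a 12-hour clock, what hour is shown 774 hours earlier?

4

Dividing 774 by 12 gives quotient 64 and remainder 6.
10 − 6 → 4 on a 12-hour dial.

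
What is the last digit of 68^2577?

8

The units digit of 68^n cycles with period 4: 8, 4, 2, 6, …
2577 leaves remainder 1 on division by 4, so 68^2577 ends in 8.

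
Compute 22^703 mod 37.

Successive squares of 22 mod 37: 22^1≡22, 22^2≡3, 22^4≡9, 22^8≡7, 22^16≡12, 22^32≡33, 22^64≡16, 22^128≡34, 22^256≡9, 22^512≡7.
Since 703 = 1 + 2 + 4 + 8 + 16 + 32 + 128 + 512 in binary, 22^703 ≡ 22·3·9·7·12·33·34·7 ≡ 15 (mod 37).

15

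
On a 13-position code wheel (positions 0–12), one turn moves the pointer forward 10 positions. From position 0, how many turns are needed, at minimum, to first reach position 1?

10·4 = 40 = 3·13 + 1, so 10⁻¹ ≡ 4 (mod 13).

4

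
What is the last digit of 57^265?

7

Last digits of 7^n: 7, 9, 3, 1 (period 4).
265 mod 4 = 1, so the last digit matches 7^1 = 7.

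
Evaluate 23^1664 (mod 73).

Square-and-reduce mod 73: 23^1≡23, 23^2≡18, 23^4≡32, 23^8≡2, 23^16≡4, 23^32≡16, 23^64≡37, 23^128≡55, 23^256≡32, 23^512≡2, 23^1024≡4.
1664 = 128 + 512 + 1024, so 23^1664 ≡ 55·2·4 ≡ 2 (mod 73).

2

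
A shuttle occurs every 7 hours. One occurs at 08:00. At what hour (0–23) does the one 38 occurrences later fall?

10

38·7 = 266.
Dividing 266 by 24 gives quotient 11 and remainder 2.
(8 + 2) mod 24 = 10.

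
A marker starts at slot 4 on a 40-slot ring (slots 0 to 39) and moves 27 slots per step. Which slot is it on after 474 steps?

2

474·27 = 12798.
Dividing 12798 by 40 gives quotient 319 and remainder 38.
(4 + 38) mod 40 = 2.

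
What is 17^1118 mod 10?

The units digit of 17^n cycles with period 4: 7, 9, 3, 1, …
1118 mod 4 = 2, so the last digit matches 7^2 = 9.

9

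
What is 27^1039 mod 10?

3

Powers of 7 mod 10 repeat with period 4: 7, 9, 3, 1.
1039 mod 4 = 3, so the last digit matches 7^3 = 3.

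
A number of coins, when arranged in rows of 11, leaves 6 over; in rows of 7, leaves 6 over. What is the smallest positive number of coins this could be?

6

x ≡ 6 (mod 7) gives x ∈ {6}.
The first of these with x mod 11 = 6 is 6.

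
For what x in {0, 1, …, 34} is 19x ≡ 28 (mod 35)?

19⁻¹ ≡ 24 (mod 35) because 19·24 = 456 = 13·35 + 1.
Multiplying both sides by 24: x ≡ 24·28 = 672 ≡ 7 (mod 35).

7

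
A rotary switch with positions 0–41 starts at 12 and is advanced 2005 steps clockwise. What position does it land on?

1

Dividing 2005 by 42 gives quotient 47 and remainder 31.
(12 + 31) mod 42 = 1.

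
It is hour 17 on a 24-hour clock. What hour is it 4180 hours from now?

Dividing 4180 by 24 gives quotient 174 and remainder 4.
(17 + 4) mod 24 = 21.

21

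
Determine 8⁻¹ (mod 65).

57

8·57 = 456 = 7·65 + 1, so 8⁻¹ ≡ 57 (mod 65).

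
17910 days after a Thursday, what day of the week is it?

Monday

17910 mod 7 = 4 (since 2558·7 = 17906).
Thursday + 4 days → Monday.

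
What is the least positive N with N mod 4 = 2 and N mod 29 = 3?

90

Since 29·1 ≡ 1 (mod 4), take x = 3 + 29·((2−3)·1 mod 4) = 3 + 29·3 = 90.
Check: 90 mod 4 = 2, 90 mod 29 = 3.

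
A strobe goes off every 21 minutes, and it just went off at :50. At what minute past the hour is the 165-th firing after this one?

35

165·21 = 3465.
3465 mod 60 = 45 (since 57·60 = 3420).
(50 + 45) mod 60 = 35.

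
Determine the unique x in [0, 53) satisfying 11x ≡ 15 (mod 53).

11

11⁻¹ ≡ 29 (mod 53) because 11·29 = 319 = 6·53 + 1.
So x ≡ 29·15 = 435 ≡ 11 (mod 53).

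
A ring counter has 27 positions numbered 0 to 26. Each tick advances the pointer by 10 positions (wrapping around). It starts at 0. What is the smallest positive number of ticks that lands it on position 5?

The inverse of 10 mod 27 is 19 (since 10·19 = 190 ≡ 1).
Multiplying both sides by 19: x ≡ 19·5 = 95 ≡ 14 (mod 27).
Check: 10·14 = 140 = 5·27 + 5.

14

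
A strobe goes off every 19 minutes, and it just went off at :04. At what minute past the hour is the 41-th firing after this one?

41·19 = 779.
779 − 12·60 = 59, so 779 ≡ 59 (mod 60).
(4 + 59) mod 60 = 3.

3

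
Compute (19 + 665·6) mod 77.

5

665·6 = 3990.
3990 mod 77 = 63 (since 51·77 = 3927).
(19 + 63) mod 77 = 5.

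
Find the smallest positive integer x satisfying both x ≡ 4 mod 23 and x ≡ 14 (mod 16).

142

x ≡ 14 (mod 16) gives x ∈ {14, 30, 46, 62, 78, 94, 110, 126, …}.
The first of these with x mod 23 = 4 is 142.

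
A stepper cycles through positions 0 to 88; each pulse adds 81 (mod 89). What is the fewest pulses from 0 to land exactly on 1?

11

81·11 = 891 = 10·89 + 1, so 81⁻¹ ≡ 11 (mod 89).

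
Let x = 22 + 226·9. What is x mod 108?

4

226·9 = 2034.
Dividing 2034 by 108 gives quotient 18 and remainder 90.
(22 + 90) mod 108 = 4.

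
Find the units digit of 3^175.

7

The units digit of 3^n cycles with period 4: 3, 9, 7, 1, …
175 leaves remainder 3 on division by 4, so 3^175 ends in 7.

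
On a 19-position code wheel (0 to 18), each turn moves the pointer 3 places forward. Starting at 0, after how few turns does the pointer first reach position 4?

14

3⁻¹ ≡ 13 (mod 19) because 3·13 = 39 = 2·19 + 1.
So x ≡ 13·4 = 52 ≡ 14 (mod 19).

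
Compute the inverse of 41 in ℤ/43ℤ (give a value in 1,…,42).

21

43 = 1·41 + 2
41 = 20·2 + 1
2 = 2·1 + 0
Back-substituting gives 41·21 ≡ 1 (mod 43).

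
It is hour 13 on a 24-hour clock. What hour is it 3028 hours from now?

17

3028 mod 24 = 4 (since 126·24 = 3024).
(13 + 4) mod 24 = 17.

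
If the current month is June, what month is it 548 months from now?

February

548 − 45·12 = 8, so 548 ≡ 8 (mod 12).
June + 8 months → February.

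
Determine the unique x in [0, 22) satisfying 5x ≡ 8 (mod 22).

The inverse of 5 mod 22 is 9 (since 5·9 = 45 ≡ 1).
Multiplying both sides by 9: x ≡ 9·8 = 72 ≡ 6 (mod 22).
Check: 5·6 = 30 = 1·22 + 8.

6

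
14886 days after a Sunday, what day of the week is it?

14886 = 2126·7 + 4, so 14886 mod 7 = 4.
Sunday + 4 days → Thursday.

Thursday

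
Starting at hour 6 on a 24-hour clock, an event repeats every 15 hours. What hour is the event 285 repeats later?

285·15 = 4275.
4275 − 178·24 = 3, so 4275 ≡ 3 (mod 24).
(6 + 3) mod 24 = 9.

9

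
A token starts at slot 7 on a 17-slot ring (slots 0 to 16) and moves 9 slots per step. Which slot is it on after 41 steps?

2

41·9 = 369.
369 mod 17 = 12 (since 21·17 = 357).
(7 + 12) mod 17 = 2.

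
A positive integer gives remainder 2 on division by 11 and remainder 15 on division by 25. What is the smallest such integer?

x ≡ 2 (mod 11) gives x ∈ {2, 13, 24, 35, 46, 57, 68, 79, …}.
The first of these with x mod 25 = 15 is 90.

90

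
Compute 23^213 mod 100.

83

Successive squares of 23 mod 100: 23^1≡23, 23^2≡29, 23^4≡41, 23^8≡81, 23^16≡61, 23^32≡21, 23^64≡41, 23^128≡81.
Since 213 = 1 + 4 + 16 + 64 + 128 in binary, 23^213 ≡ 23·41·61·41·81 ≡ 83 (mod 100).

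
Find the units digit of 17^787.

3

Last digits of 7^n: 7, 9, 3, 1 (period 4).
787 leaves remainder 3 on division by 4, so 17^787 ends in 3.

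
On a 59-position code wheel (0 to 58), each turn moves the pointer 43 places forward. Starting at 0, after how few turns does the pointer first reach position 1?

43⁻¹ ≡ 11 (mod 59) because 43·11 = 473 = 8·59 + 1.
Multiplying both sides by 11: x ≡ 11·1 = 11 ≡ 11 (mod 59).
Check: 43·11 = 473 = 8·59 + 1.

11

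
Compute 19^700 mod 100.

1

By repeated squaring mod 100: 19^1≡19, 19^2≡61, 19^4≡21, 19^8≡41, 19^16≡81, 19^32≡61, 19^64≡21, 19^128≡41, 19^256≡81, 19^512≡61.
Since 700 = 4 + 8 + 16 + 32 + 128 + 512 in binary, 19^700 ≡ 21·41·81·61·41·61 ≡ 1 (mod 100).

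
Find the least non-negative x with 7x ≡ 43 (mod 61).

The inverse of 7 mod 61 is 35 (since 7·35 = 245 ≡ 1).
Multiplying both sides by 35: x ≡ 35·43 = 1505 ≡ 41 (mod 61).
Check: 7·41 = 287 = 4·61 + 43.

41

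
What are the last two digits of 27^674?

Successive squares of 27 mod 100: 27^1≡27, 27^2≡29, 27^4≡41, 27^8≡81, 27^16≡61, 27^32≡21, 27^64≡41, 27^128≡81, 27^256≡61, 27^512≡21.
Since 674 = 2 + 32 + 128 + 512 in binary, 27^674 ≡ 29·21·81·21 ≡ 9 (mod 100).

09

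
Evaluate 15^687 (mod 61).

58

Successive squares of 15 mod 61: 15^1≡15, 15^2≡42, 15^4≡56, 15^8≡25, 15^16≡15, 15^32≡42, 15^64≡56, 15^128≡25, 15^256≡15, 15^512≡42.
Since 687 = 1 + 2 + 4 + 8 + 32 + 128 + 512 in binary, 15^687 ≡ 15·42·56·25·42·25·42 ≡ 58 (mod 61).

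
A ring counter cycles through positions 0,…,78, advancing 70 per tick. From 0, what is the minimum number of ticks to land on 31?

58

70⁻¹ ≡ 35 (mod 79) because 70·35 = 2450 = 31·79 + 1.
So x ≡ 35·31 = 1085 ≡ 58 (mod 79).
Check: 70·58 = 4060 = 51·79 + 31.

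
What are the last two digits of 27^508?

81

Successive squares of 27 mod 100: 27^1≡27, 27^2≡29, 27^4≡41, 27^8≡81, 27^16≡61, 27^32≡21, 27^64≡41, 27^128≡81, 27^256≡61.
508 = 4 + 8 + 16 + 32 + 64 + 128 + 256, so 27^508 ≡ 41·81·61·21·41·81·61 ≡ 81 (mod 100).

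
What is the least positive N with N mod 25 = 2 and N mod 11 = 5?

27

Since 11·16 ≡ 1 (mod 25), take x = 5 + 11·((2−5)·16 mod 25) = 5 + 11·2 = 27.
Check: 27 mod 25 = 2, 27 mod 11 = 5.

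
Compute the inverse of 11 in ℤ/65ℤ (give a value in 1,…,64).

11·6 = 66 = 1·65 + 1, so 11⁻¹ ≡ 6 (mod 65).

6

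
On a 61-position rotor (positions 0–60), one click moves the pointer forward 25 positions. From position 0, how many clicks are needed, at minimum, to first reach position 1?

22

61 = 2·25 + 11
25 = 2·11 + 3
11 = 3·3 + 2
3 = 1·2 + 1
2 = 2·1 + 0
Back-substituting gives 25·22 ≡ 1 (mod 61).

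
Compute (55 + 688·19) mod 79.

13

688·19 = 13072.
13072 = 165·79 + 37, so 13072 mod 79 = 37.
(55 + 37) mod 79 = 13.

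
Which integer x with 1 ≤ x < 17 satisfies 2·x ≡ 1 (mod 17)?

9

17 = 8·2 + 1
2 = 2·1 + 0
Back-substituting gives 2·9 ≡ 1 (mod 17).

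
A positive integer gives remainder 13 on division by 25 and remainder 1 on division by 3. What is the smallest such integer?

x ≡ 1 (mod 3) gives x ∈ {1, 4, 7, 10, 13}.
The first of these with x mod 25 = 13 is 13.

13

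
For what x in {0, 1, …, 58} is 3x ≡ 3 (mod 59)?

1

The inverse of 3 mod 59 is 20 (since 3·20 = 60 ≡ 1).
Multiplying both sides by 20: x ≡ 20·3 = 60 ≡ 1 (mod 59).
Check: 3·1 = 3 = 0·59 + 3.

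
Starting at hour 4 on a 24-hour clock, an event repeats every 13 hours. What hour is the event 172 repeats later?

172·13 = 2236.
Dividing 2236 by 24 gives quotient 93 and remainder 4.
(4 + 4) mod 24 = 8.

8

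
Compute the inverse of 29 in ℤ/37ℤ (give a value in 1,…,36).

23

29·23 = 667 = 18·37 + 1, so 29⁻¹ ≡ 23 (mod 37).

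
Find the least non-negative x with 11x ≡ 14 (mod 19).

3

11⁻¹ ≡ 7 (mod 19) because 11·7 = 77 = 4·19 + 1.
Multiplying both sides by 7: x ≡ 7·14 = 98 ≡ 3 (mod 19).
Check: 11·3 = 33 = 1·19 + 14.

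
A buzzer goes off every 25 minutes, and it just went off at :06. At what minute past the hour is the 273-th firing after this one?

273·25 = 6825.
6825 − 113·60 = 45, so 6825 ≡ 45 (mod 60).
(6 + 45) mod 60 = 51.

51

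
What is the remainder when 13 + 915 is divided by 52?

915 − 17·52 = 31, so 915 ≡ 31 (mod 52).
(13 + 31) mod 52 = 44.

44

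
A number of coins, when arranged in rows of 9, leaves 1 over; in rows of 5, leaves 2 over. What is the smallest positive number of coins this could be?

37

Since 5·2 ≡ 1 (mod 9), take x = 2 + 5·((1−2)·2 mod 9) = 2 + 5·7 = 37.
Check: 37 mod 9 = 1, 37 mod 5 = 2.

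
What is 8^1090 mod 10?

Last digits of 8^n: 8, 4, 2, 6 (period 4).
1090 mod 4 = 2, so the last digit matches 8^2 = 4.

4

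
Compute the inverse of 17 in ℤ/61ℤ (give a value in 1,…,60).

18

61 = 3·17 + 10
17 = 1·10 + 7
10 = 1·7 + 3
7 = 2·3 + 1
3 = 3·1 + 0
Back-substituting gives 17·18 ≡ 1 (mod 61).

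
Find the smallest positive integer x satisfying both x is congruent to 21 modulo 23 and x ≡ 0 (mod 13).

x ≡ 0 (mod 13) gives x ∈ {0, 13, 26, 39, 52, 65, 78, 91, …}.
The first of these with x mod 23 = 21 is 182.

182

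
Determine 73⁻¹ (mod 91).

5

73·5 = 365 = 4·91 + 1, so 73⁻¹ ≡ 5 (mod 91).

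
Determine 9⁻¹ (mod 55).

55 = 6·9 + 1
9 = 9·1 + 0
Back-substituting gives 9·49 ≡ 1 (mod 55).

49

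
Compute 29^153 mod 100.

89

Square-and-reduce mod 100: 29^1≡29, 29^2≡41, 29^4≡81, 29^8≡61, 29^16≡21, 29^32≡41, 29^64≡81, 29^128≡61.
153 = 1 + 8 + 16 + 128, so 29^153 ≡ 29·61·21·61 ≡ 89 (mod 100).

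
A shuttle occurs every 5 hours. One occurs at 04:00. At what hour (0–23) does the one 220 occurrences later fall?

220·5 = 1100.
1100 = 45·24 + 20, so 1100 mod 24 = 20.
(4 + 20) mod 24 = 0.

0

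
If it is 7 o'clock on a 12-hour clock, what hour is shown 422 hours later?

Dividing 422 by 12 gives quotient 35 and remainder 2.
7 + 2 → 9 on a 12-hour dial.

9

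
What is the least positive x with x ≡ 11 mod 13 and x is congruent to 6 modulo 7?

76

x ≡ 6 (mod 7) gives x ∈ {6, 13, 20, 27, 34, 41, 48, 55, …}.
The first of these with x mod 13 = 11 is 76.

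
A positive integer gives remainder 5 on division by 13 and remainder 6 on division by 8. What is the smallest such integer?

x ≡ 6 (mod 8) gives x ∈ {6, 14, 22, 30, 38, 46, 54, 62, …}.
The first of these with x mod 13 = 5 is 70.

70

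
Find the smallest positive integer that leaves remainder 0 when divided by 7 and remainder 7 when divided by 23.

x ≡ 0 (mod 7) gives x ∈ {0, 7}.
The first of these with x mod 23 = 7 is 7.

7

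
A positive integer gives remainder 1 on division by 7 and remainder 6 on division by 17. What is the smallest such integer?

57

x ≡ 1 (mod 7) gives x ∈ {1, 8, 15, 22, 29, 36, 43, 50, …}.
The first of these with x mod 17 = 6 is 57.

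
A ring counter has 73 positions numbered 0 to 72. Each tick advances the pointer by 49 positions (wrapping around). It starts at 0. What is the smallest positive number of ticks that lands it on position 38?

49⁻¹ ≡ 3 (mod 73) because 49·3 = 147 = 2·73 + 1.
Multiplying both sides by 3: x ≡ 3·38 = 114 ≡ 41 (mod 73).
Check: 49·41 = 2009 = 27·73 + 38.

41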